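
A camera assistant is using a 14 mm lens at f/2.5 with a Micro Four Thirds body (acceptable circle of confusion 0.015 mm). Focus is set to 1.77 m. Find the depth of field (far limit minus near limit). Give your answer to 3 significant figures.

Hyperfocal distance H = f²/(N·c) + f = 14²/(2.5 × 0.015) + 14 = 196/0.0375 + 14 ≈ 5240.7 mm ≈ 5.241 m.
Near limit Dn = s·(H − f)/(H + s − 2f) = 1770 × (5240.7 − 14) / (5240.7 + 1770 − 2 × 14) = 1770 × 5226.7 / 6982.7 ≈ 1324.9 mm.
Far limit Df = s·(H − f)/(H − s) = 1770 × (5240.7 − 14) / (5240.7 − 1770) = 1770 × 5226.7 / 3470.7 ≈ 2665.5 mm.
Depth of field = Df − Dn = 2665.5 − 1324.9 ≈ 1340.6 mm ≈ 1.34 m.

1.34 m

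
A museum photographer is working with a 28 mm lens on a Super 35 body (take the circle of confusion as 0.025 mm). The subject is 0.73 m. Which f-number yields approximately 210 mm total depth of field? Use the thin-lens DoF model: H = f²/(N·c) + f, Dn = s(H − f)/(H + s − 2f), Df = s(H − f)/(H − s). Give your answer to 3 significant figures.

Write h = H − f = f²/(N·c). The thin-lens limits are Dn = s·h/(h + (s−f)) and Df = s·h/(h − (s−f)), so DoF = Df − Dn = 2·s·(s−f)·h / (h² − (s−f)²).
That is a quadratic in h: DoF·h² − 2·s·(s−f)·h − DoF·(s−f)² = 0 ⇒ h = (s−f)·(s + √(s² + DoF²)) / DoF = 702 × (730 + √(730² + 210²)) / 210 = 702 × (730 + 759.605) / 210 ≈ 4979.5 mm.
Then N = f²/(c·h) = 28² / (0.025 × 4979.5) = 784 / 124.49 ≈ 6.30.

f/6.30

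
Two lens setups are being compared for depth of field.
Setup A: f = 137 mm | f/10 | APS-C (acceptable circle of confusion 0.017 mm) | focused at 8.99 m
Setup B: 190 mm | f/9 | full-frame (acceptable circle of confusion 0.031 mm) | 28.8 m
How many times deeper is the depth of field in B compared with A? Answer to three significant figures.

9.23

Setup A: H = 137²/(10×0.017) + 137 ≈ 110542.9 mm; DoF = Df − Dn = 9773.7 − 8322.6 ≈ 1451.1 mm.
Setup B: H = 190²/(9×0.031) + 190 ≈ 129580.7 mm; DoF = Df − Dn = 36976 − 23585 ≈ 13391 mm.
Ratio = 13391 / 1451.1 ≈ 9.23.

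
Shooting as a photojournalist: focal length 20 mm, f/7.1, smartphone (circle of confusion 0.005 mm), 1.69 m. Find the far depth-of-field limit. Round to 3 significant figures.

1.98 m

Hyperfocal distance H = f²/(N·c) + f = 20²/(7.1 × 0.005) + 20 = 400/0.0355 + 20 ≈ 11287.6 mm ≈ 11.29 m.
Far limit Df = s·(H − f)/(H − s) = 1690 × (11287.6 − 20) / (11287.6 − 1690) = 1690 × 11267.6 / 9597.6 ≈ 1984.1 mm ≈ 1.98 m.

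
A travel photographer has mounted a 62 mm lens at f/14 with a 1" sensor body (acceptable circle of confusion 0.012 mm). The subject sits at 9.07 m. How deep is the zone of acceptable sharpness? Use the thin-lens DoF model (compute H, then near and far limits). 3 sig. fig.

8.45 m

Hyperfocal distance H = f²/(N·c) + f = 62²/(14 × 0.012) + 62 = 3844/0.168 + 62 ≈ 22943.0 mm ≈ 22.94 m.
Near limit Dn = s·(H − f)/(H + s − 2f) = 9070 × (22943.0 − 62) / (22943.0 + 9070 − 2 × 62) = 9070 × 22881.0 / 31889.0 ≈ 6507.9 mm.
Far limit Df = s·(H − f)/(H − s) = 9070 × (22943.0 − 62) / (22943.0 − 9070) = 9070 × 22881.0 / 13873.0 ≈ 14959.3 mm.
Depth of field = Df − Dn = 14959.3 − 6507.9 ≈ 8451.4 mm ≈ 8.45 m.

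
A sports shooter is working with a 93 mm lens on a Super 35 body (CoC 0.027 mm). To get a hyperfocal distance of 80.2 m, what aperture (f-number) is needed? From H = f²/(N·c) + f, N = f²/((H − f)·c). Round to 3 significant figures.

f/4

Rearrange H = f²/(N·c) + f for N: N = f² / ((H − f)·c).
N = 93² / ((80200 − 93) × 0.027) = 8649 / 2163 ≈ 4.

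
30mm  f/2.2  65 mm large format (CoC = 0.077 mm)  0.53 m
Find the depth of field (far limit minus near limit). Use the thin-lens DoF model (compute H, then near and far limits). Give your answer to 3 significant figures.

Hyperfocal distance H = f²/(N·c) + f = 30²/(2.2 × 0.077) + 30 = 900/0.1694 + 30 ≈ 5342.9 mm ≈ 5.343 m.
Near limit Dn = s·(H − f)/(H + s − 2f) = 530 × (5342.9 − 30) / (5342.9 + 530 − 2 × 30) = 530 × 5312.9 / 5812.9 ≈ 484.41 mm.
Far limit Df = s·(H − f)/(H − s) = 530 × (5342.9 − 30) / (5342.9 − 530) = 530 × 5312.9 / 4812.9 ≈ 585.06 mm.
Depth of field = Df − Dn = 585.06 − 484.41 ≈ 100.65 mm.

101 mm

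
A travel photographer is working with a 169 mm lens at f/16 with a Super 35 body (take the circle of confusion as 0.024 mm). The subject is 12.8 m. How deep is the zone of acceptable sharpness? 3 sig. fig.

4.48 m

Hyperfocal distance H = f²/(N·c) + f = 169²/(16 × 0.024) + 169 = 28561/0.384 + 169 ≈ 74546.6 mm ≈ 74.55 m.
Near limit Dn = s·(H − f)/(H + s − 2f) = 12800 × (74546.6 − 169) / (74546.6 + 12800 − 2 × 169) = 12800 × 74377.6 / 87008.6 ≈ 10941.8 mm.
Far limit Df = s·(H − f)/(H − s) = 12800 × (74546.6 − 169) / (74546.6 − 12800) = 12800 × 74377.6 / 61746.6 ≈ 15418.4 mm.
Depth of field = Df − Dn = 15418.4 − 10941.8 ≈ 4476.6 mm ≈ 4.48 m.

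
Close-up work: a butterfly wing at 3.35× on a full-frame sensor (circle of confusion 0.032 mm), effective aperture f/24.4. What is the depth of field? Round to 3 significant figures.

0.139 mm

At magnification m, DoF ≈ 2·N_eff·c/m² = 2 × 24.4 × 0.032 / 3.35² = 1.562 / 11.22 ≈ 0.139 mm.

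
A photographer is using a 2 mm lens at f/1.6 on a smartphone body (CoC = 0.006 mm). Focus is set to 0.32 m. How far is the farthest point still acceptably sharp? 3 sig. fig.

Hyperfocal distance H = f²/(N·c) + f = 2²/(1.6 × 0.006) + 2 = 4/0.0096 + 2 ≈ 418.7 mm ≈ 0.419 m.
Far limit Df = s·(H − f)/(H − s) = 320 × (418.7 − 2) / (418.7 − 320) = 320 × 416.7 / 98.7 ≈ 1351.4 mm ≈ 1.35 m.

1.35 m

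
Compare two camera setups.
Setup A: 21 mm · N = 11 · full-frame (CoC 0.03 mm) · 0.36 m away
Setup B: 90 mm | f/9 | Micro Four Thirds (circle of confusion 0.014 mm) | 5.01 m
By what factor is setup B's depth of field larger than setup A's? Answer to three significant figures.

Setup A: H = 21²/(11×0.03) + 21 ≈ 1357.4 mm; DoF = Df − Dn = 482.36 − 287.16 ≈ 195.20 mm.
Setup B: H = 90²/(9×0.014) + 90 ≈ 64375.7 mm; DoF = Df − Dn = 5425.21 − 4653.83 ≈ 771.38 mm.
Ratio = 771.38 / 195.20 ≈ 3.95.

3.95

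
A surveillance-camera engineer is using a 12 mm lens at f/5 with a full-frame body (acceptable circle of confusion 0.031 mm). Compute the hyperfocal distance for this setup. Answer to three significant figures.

0.941 m

Hyperfocal distance H = f²/(N·c) + f = 12²/(5 × 0.031) + 12 = 144/0.155 + 12 ≈ 941.0 mm ≈ 0.941 m.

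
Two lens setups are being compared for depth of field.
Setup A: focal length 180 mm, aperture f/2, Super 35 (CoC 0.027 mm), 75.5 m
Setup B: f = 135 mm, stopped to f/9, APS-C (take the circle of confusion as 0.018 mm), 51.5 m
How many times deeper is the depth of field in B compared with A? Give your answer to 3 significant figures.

Setup A: H = 180²/(2×0.027) + 180 ≈ 600180.0 mm; DoF = Df − Dn = 86338 − 67079 ≈ 19259 mm.
Setup B: H = 135²/(9×0.018) + 135 ≈ 112635.0 mm; DoF = Df − Dn = 94770 − 35357 ≈ 59413 mm.
Ratio = 59413 / 19259 ≈ 3.08.

3.08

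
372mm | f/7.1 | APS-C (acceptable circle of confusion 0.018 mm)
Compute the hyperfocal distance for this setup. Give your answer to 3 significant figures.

1080 m

Hyperfocal distance H = f²/(N·c) + f = 372²/(7.1 × 0.018) + 372 = 138384/0.1278 + 372 ≈ 1083188.9 mm ≈ 1080 m.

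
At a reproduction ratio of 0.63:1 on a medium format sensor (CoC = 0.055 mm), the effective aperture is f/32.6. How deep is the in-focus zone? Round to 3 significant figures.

9.04 mm

At magnification m, DoF ≈ 2·N_eff·c/m² = 2 × 32.6 × 0.055 / 0.63² = 3.586 / 0.3969 ≈ 9.04 mm.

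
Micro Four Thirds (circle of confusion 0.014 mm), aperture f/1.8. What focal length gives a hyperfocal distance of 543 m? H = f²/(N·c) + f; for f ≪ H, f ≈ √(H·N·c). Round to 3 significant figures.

117 mm

From H = f²/(N·c) + f, with f ≪ H: f ≈ √(H·N·c) = √(543000 × 1.8 × 0.014) = √13684 ≈ 117.0 mm.
The +f correction barely moves this — solving exactly, f² + N·c·f − N·c·H = 0 ⇒ f = (−N·c + √((N·c)² + 4·N·c·H))/2 = (−0.0252 + √54734)/2 ≈ 116.96 mm, so f ≈ 117 mm.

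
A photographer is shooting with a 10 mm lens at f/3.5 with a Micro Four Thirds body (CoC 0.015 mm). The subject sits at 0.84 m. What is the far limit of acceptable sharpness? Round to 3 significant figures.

1.49 m

Hyperfocal distance H = f²/(N·c) + f = 10²/(3.5 × 0.015) + 10 = 100/0.0525 + 10 ≈ 1914.8 mm ≈ 1.915 m.
Far limit Df = s·(H − f)/(H − s) = 840 × (1914.8 − 10) / (1914.8 − 840) = 840 × 1904.8 / 1074.8 ≈ 1488.7 mm ≈ 1.49 m.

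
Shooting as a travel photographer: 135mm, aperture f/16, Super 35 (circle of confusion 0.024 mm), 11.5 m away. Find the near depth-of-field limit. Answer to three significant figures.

Hyperfocal distance H = f²/(N·c) + f = 135²/(16 × 0.024) + 135 = 18225/0.384 + 135 ≈ 47595.9 mm ≈ 47.60 m.
Near limit Dn = s·(H − f)/(H + s − 2f) = 11500 × (47595.9 − 135) / (47595.9 + 11500 − 2 × 135) = 11500 × 47460.9 / 58825.9 ≈ 9278.2 mm ≈ 9.28 m.

9.28 m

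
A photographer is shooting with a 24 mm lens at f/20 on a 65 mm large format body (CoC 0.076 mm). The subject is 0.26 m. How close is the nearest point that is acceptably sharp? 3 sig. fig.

160 mm

Hyperfocal distance H = f²/(N·c) + f = 24²/(20 × 0.076) + 24 = 576/1.52 + 24 ≈ 402.9 mm ≈ 0.403 m.
Near limit Dn = s·(H − f)/(H + s − 2f) = 260 × (402.9 − 24) / (402.9 + 260 − 2 × 24) = 260 × 378.9 / 614.9 ≈ 160.22 mm.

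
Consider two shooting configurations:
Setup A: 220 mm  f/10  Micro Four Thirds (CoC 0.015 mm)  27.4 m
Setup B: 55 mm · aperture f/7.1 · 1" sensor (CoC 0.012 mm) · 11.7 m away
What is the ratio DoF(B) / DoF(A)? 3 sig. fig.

1.85

Setup A: H = 220²/(10×0.015) + 220 ≈ 322886.7 mm; DoF = Df − Dn = 29920.4 − 25271.3 ≈ 4649.1 mm.
Setup B: H = 55²/(7.1×0.012) + 55 ≈ 35559.7 mm; DoF = Df − Dn = 17410.3 − 8810.3 ≈ 8600.0 mm.
Ratio = 8600.0 / 4649.1 ≈ 1.85.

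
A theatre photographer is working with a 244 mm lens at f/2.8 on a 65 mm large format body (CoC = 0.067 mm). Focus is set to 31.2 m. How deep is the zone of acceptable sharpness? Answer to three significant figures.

6.15 m

Hyperfocal distance H = f²/(N·c) + f = 244²/(2.8 × 0.067) + 244 = 59536/0.1876 + 244 ≈ 317600.1 mm ≈ 317.6 m.
Near limit Dn = s·(H − f)/(H + s − 2f) = 31200 × (317600.1 − 244) / (317600.1 + 31200 − 2 × 244) = 31200 × 317356.1 / 348312.1 ≈ 28427.1 mm.
Far limit Df = s·(H − f)/(H − s) = 31200 × (317600.1 − 244) / (317600.1 − 31200) = 31200 × 317356.1 / 286400.1 ≈ 34572.3 mm.
Depth of field = Df − Dn = 34572.3 − 28427.1 ≈ 6145.2 mm ≈ 6.15 m.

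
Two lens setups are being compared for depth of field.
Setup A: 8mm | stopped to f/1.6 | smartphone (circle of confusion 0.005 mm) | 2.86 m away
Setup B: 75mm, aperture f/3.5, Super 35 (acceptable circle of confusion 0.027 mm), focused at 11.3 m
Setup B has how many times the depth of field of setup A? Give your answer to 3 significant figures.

Setup A: H = 8²/(1.6×0.005) + 8 ≈ 8008.0 mm; DoF = Df − Dn = 4444.4 − 2108.4 ≈ 2336.0 mm.
Setup B: H = 75²/(3.5×0.027) + 75 ≈ 59598.8 mm; DoF = Df − Dn = 13926.2 − 9507.1 ≈ 4419.1 mm.
Ratio = 4419.1 / 2336.0 ≈ 1.89.

1.89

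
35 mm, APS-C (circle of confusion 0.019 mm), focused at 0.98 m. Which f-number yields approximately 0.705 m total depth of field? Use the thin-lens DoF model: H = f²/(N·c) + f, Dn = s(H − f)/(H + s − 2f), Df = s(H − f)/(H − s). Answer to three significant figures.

f/22

Write h = H − f = f²/(N·c). The thin-lens limits are Dn = s·h/(h + (s−f)) and Df = s·h/(h − (s−f)), so DoF = Df − Dn = 2·s·(s−f)·h / (h² − (s−f)²).
That is a quadratic in h: DoF·h² − 2·s·(s−f)·h − DoF·(s−f)² = 0 ⇒ h = (s−f)·(s + √(s² + DoF²)) / DoF = 945 × (980 + √(980² + 705²)) / 705 = 945 × (980 + 1207.24) / 705 ≈ 2931.8 mm.
Then N = f²/(c·h) = 35² / (0.019 × 2931.8) = 1225 / 55.705 ≈ 22.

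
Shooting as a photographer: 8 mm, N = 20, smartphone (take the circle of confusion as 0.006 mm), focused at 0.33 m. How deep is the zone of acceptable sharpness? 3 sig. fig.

Hyperfocal distance H = f²/(N·c) + f = 8²/(20 × 0.006) + 8 = 64/0.12 + 8 ≈ 541.3 mm ≈ 0.541 m.
Near limit Dn = s·(H − f)/(H + s − 2f) = 330 × (541.3 − 8) / (541.3 + 330 − 2 × 8) = 330 × 533.3 / 855.3 ≈ 205.77 mm.
Far limit Df = s·(H − f)/(H − s) = 330 × (541.3 − 8) / (541.3 − 330) = 330 × 533.3 / 211.3 ≈ 832.81 mm.
Depth of field = Df − Dn = 832.81 − 205.77 ≈ 627.04 mm ≈ 0.627 m.

0.627 m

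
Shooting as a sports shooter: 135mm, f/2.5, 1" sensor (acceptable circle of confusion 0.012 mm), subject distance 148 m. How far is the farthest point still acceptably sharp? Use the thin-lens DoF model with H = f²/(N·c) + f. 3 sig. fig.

Hyperfocal distance H = f²/(N·c) + f = 135²/(2.5 × 0.012) + 135 = 18225/0.03 + 135 ≈ 607635.0 mm ≈ 607.6 m.
Far limit Df = s·(H − f)/(H − s) = 148000 × (607635.0 − 135) / (607635.0 − 148000) = 148000 × 607500.0 / 459635.0 ≈ 195612 mm ≈ 196 m.

196 m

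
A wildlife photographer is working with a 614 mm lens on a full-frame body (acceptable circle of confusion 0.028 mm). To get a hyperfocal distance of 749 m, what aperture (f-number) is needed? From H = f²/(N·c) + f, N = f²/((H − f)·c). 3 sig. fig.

Rearrange H = f²/(N·c) + f for N: N = f² / ((H − f)·c).
N = 614² / ((749000 − 614) × 0.028) = 376996 / 20955 ≈ 18.

f/18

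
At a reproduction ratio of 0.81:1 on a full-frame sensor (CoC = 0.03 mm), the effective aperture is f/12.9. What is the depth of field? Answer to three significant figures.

At magnification m, DoF ≈ 2·N_eff·c/m² = 2 × 12.9 × 0.03 / 0.81² = 0.774 / 0.6561 ≈ 1.18 mm.

1.18 mm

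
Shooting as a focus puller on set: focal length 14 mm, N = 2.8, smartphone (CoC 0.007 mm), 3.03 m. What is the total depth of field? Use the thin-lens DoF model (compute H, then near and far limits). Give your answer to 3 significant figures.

Hyperfocal distance H = f²/(N·c) + f = 14²/(2.8 × 0.007) + 14 = 196/0.0196 + 14 ≈ 10014.0 mm ≈ 10.01 m.
Near limit Dn = s·(H − f)/(H + s − 2f) = 3030 × (10014.0 − 14) / (10014.0 + 3030 − 2 × 14) = 3030 × 10000.0 / 13016.0 ≈ 2327.9 mm.
Far limit Df = s·(H − f)/(H − s) = 3030 × (10014.0 − 14) / (10014.0 − 3030) = 3030 × 10000.0 / 6984.0 ≈ 4338.5 mm.
Depth of field = Df − Dn = 4338.5 − 2327.9 ≈ 2010.6 mm ≈ 2.01 m.

2.01 m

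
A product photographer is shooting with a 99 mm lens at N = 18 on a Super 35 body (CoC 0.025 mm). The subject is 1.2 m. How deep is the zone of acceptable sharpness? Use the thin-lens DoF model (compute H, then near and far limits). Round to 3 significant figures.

122 mm

Hyperfocal distance H = f²/(N·c) + f = 99²/(18 × 0.025) + 99 = 9801/0.45 + 99 ≈ 21879.0 mm ≈ 21.88 m.
Near limit Dn = s·(H − f)/(H + s − 2f) = 1200 × (21879.0 − 99) / (21879.0 + 1200 − 2 × 99) = 1200 × 21780.0 / 22881.0 ≈ 1142.26 mm.
Far limit Df = s·(H − f)/(H − s) = 1200 × (21879.0 − 99) / (21879.0 − 1200) = 1200 × 21780.0 / 20679.0 ≈ 1263.89 mm.
Depth of field = Df − Dn = 1263.89 − 1142.26 ≈ 121.63 mm.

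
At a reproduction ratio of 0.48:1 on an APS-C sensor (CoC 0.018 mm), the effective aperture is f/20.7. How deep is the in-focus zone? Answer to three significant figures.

3.23 mm

At magnification m, DoF ≈ 2·N_eff·c/m² = 2 × 20.7 × 0.018 / 0.48² = 0.7452 / 0.2304 ≈ 3.23 mm.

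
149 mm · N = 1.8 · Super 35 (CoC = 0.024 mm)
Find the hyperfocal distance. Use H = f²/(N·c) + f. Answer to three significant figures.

514 m

Hyperfocal distance H = f²/(N·c) + f = 149²/(1.8 × 0.024) + 149 = 22201/0.0432 + 149 ≈ 514061.0 mm ≈ 514 m.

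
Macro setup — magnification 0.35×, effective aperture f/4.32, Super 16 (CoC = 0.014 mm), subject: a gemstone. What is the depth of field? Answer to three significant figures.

At magnification m, DoF ≈ 2·N_eff·c/m² = 2 × 4.32 × 0.014 / 0.35² = 0.121 / 0.1225 ≈ 0.987 mm.

0.987 mm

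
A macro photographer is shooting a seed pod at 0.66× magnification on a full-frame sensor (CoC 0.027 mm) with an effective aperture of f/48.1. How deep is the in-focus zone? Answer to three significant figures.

At magnification m, DoF ≈ 2·N_eff·c/m² = 2 × 48.1 × 0.027 / 0.66² = 2.597 / 0.4356 ≈ 5.96 mm.

5.96 mm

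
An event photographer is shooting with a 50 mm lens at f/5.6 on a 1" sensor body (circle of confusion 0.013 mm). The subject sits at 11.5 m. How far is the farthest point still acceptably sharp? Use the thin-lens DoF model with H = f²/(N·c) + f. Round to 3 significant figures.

Hyperfocal distance H = f²/(N·c) + f = 50²/(5.6 × 0.013) + 50 = 2500/0.0728 + 50 ≈ 34390.7 mm ≈ 34.39 m.
Far limit Df = s·(H − f)/(H − s) = 11500 × (34390.7 − 50) / (34390.7 − 11500) = 11500 × 34340.7 / 22890.7 ≈ 17252 mm ≈ 17.3 m.

17.3 m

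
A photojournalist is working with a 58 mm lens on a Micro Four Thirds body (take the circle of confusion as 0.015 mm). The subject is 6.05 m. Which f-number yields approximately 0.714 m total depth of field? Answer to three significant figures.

f/2.20

Write h = H − f = f²/(N·c). The thin-lens limits are Dn = s·h/(h + (s−f)) and Df = s·h/(h − (s−f)), so DoF = Df − Dn = 2·s·(s−f)·h / (h² − (s−f)²).
That is a quadratic in h: DoF·h² − 2·s·(s−f)·h − DoF·(s−f)² = 0 ⇒ h = (s−f)·(s + √(s² + DoF²)) / DoF = 5992 × (6050 + √(6050² + 714²)) / 714 = 5992 × (6050 + 6091.99) / 714 ≈ 101897 mm.
Then N = f²/(c·h) = 58² / (0.015 × 101897) = 3364 / 1528.5 ≈ 2.20.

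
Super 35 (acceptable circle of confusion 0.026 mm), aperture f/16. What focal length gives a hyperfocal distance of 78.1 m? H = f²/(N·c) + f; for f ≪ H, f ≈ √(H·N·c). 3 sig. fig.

180 mm

From H = f²/(N·c) + f, with f ≪ H: f ≈ √(H·N·c) = √(78100 × 16 × 0.026) = √32490 ≈ 180.2 mm.
The +f correction barely moves this — solving exactly, f² + N·c·f − N·c·H = 0 ⇒ f = (−N·c + √((N·c)² + 4·N·c·H))/2 = (−0.416 + √129959)/2 ≈ 180.04 mm, so f ≈ 180 mm.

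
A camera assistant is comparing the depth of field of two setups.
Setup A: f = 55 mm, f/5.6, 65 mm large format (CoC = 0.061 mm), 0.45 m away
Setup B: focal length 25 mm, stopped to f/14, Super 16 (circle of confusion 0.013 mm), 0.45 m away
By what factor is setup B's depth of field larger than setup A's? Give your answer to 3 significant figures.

Setup A: H = 55²/(5.6×0.061) + 55 ≈ 8910.4 mm; DoF = Df − Dn = 471.010 − 430.785 ≈ 40.225 mm.
Setup B: H = 25²/(14×0.013) + 25 ≈ 3459.1 mm; DoF = Df − Dn = 513.56 − 400.44 ≈ 113.12 mm.
Ratio = 113.12 / 40.225 ≈ 2.81.

2.81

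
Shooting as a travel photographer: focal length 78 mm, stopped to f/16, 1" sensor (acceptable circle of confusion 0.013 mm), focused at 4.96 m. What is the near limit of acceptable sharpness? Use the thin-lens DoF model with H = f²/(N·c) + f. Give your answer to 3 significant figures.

Hyperfocal distance H = f²/(N·c) + f = 78²/(16 × 0.013) + 78 = 6084/0.208 + 78 ≈ 29328.0 mm ≈ 29.33 m.
Near limit Dn = s·(H − f)/(H + s − 2f) = 4960 × (29328.0 − 78) / (29328.0 + 4960 − 2 × 78) = 4960 × 29250.0 / 34132.0 ≈ 4250.6 mm ≈ 4.25 m.

4.25 m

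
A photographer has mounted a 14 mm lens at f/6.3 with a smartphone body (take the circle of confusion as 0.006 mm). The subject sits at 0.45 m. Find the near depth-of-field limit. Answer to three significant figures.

415 mm

Hyperfocal distance H = f²/(N·c) + f = 14²/(6.3 × 0.006) + 14 = 196/0.0378 + 14 ≈ 5199.2 mm ≈ 5.199 m.
Near limit Dn = s·(H − f)/(H + s − 2f) = 450 × (5199.2 − 14) / (5199.2 + 450 − 2 × 14) = 450 × 5185.2 / 5621.2 ≈ 415.10 mm.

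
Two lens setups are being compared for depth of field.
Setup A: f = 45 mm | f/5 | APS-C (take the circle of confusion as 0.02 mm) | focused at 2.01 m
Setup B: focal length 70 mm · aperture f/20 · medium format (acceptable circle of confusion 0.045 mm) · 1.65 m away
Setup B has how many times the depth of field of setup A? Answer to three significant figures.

Setup A: H = 45²/(5×0.02) + 45 ≈ 20295.0 mm; DoF = Df − Dn = 2226.00 − 1832.21 ≈ 393.79 mm.
Setup B: H = 70²/(20×0.045) + 70 ≈ 5514.4 mm; DoF = Df − Dn = 2324.6 − 1278.9 ≈ 1045.7 mm.
Ratio = 1045.7 / 393.79 ≈ 2.66.

2.66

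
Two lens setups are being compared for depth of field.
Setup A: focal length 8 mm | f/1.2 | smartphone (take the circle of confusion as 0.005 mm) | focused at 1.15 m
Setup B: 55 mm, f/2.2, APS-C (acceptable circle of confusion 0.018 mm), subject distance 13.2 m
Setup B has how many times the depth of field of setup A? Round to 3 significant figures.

Setup A: H = 8²/(1.2×0.005) + 8 ≈ 10674.7 mm; DoF = Df − Dn = 1287.88 − 1038.79 ≈ 249.09 mm.
Setup B: H = 55²/(2.2×0.018) + 55 ≈ 76443.9 mm; DoF = Df − Dn = 15943.6 − 11262.0 ≈ 4681.6 mm.
Ratio = 4681.6 / 249.09 ≈ 18.8.

18.8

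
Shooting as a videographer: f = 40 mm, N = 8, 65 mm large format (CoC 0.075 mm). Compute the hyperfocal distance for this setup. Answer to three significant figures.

Hyperfocal distance H = f²/(N·c) + f = 40²/(8 × 0.075) + 40 = 1600/0.6 + 40 ≈ 2706.7 mm ≈ 2.71 m.

2.71 m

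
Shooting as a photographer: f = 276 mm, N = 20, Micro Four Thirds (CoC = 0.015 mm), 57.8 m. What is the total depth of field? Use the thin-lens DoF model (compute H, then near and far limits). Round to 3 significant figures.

27.6 m

Hyperfocal distance H = f²/(N·c) + f = 276²/(20 × 0.015) + 276 = 76176/0.3 + 276 ≈ 254196.0 mm ≈ 254.2 m.
Near limit Dn = s·(H − f)/(H + s − 2f) = 57800 × (254196.0 − 276) / (254196.0 + 57800 − 2 × 276) = 57800 × 253920.0 / 311444.0 ≈ 47124 mm.
Far limit Df = s·(H − f)/(H − s) = 57800 × (254196.0 − 276) / (254196.0 − 57800) = 57800 × 253920.0 / 196396.0 ≈ 74730 mm.
Depth of field = Df − Dn = 74730 − 47124 ≈ 27606 mm ≈ 27.6 m.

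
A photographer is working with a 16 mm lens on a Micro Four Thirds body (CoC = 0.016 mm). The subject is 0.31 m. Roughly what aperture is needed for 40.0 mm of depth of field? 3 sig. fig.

f/3.50

Write h = H − f = f²/(N·c). The thin-lens limits are Dn = s·h/(h + (s−f)) and Df = s·h/(h − (s−f)), so DoF = Df − Dn = 2·s·(s−f)·h / (h² − (s−f)²).
That is a quadratic in h: DoF·h² − 2·s·(s−f)·h − DoF·(s−f)² = 0 ⇒ h = (s−f)·(s + √(s² + DoF²)) / DoF = 294 × (310 + √(310² + 40²)) / 40 = 294 × (310 + 312.570) / 40 ≈ 4575.9 mm.
Then N = f²/(c·h) = 16² / (0.016 × 4575.9) = 256 / 73.214 ≈ 3.50.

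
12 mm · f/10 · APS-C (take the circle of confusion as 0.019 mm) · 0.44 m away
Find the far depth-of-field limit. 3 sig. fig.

Hyperfocal distance H = f²/(N·c) + f = 12²/(10 × 0.019) + 12 = 144/0.19 + 12 ≈ 769.9 mm ≈ 0.770 m.
Far limit Df = s·(H − f)/(H − s) = 440 × (769.9 − 12) / (769.9 − 440) = 440 × 757.9 / 329.9 ≈ 1010.8 mm ≈ 1.01 m.

1.01 m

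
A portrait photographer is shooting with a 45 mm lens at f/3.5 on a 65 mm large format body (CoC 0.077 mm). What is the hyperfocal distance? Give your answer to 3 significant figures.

7.56 m

Hyperfocal distance H = f²/(N·c) + f = 45²/(3.5 × 0.077) + 45 = 2025/0.2695 + 45 ≈ 7558.9 mm ≈ 7.56 m.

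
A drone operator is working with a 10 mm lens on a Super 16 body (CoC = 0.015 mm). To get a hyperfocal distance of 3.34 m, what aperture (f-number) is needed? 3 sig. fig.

f/2.00

Rearrange H = f²/(N·c) + f for N: N = f² / ((H − f)·c).
N = 10² / ((3340 − 10) × 0.015) = 100 / 49.95 ≈ 2.00.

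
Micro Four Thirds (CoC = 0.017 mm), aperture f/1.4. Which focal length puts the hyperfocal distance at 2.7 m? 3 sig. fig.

From H = f²/(N·c) + f, with f ≪ H: f ≈ √(H·N·c) = √(2700 × 1.4 × 0.017) = √64.260 ≈ 8.016 mm.
Exact: f² + N·c·f − N·c·H = 0 ⇒ f = (−N·c + √((N·c)² + 4·N·c·H))/2 = (−0.0238 + √257.04)/2 ≈ 8.0043 mm ≈ 8.00 mm.

8.00 mm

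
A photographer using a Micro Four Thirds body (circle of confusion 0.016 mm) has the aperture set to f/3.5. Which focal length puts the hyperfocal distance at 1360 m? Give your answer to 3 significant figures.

276 mm

From H = f²/(N·c) + f, with f ≪ H: f ≈ √(H·N·c) = √(1360000 × 3.5 × 0.016) = √76160 ≈ 276.0 mm.
The +f correction barely moves this — solving exactly, f² + N·c·f − N·c·H = 0 ⇒ f = (−N·c + √((N·c)² + 4·N·c·H))/2 = (−0.056 + √304640)/2 ≈ 275.94 mm, so f ≈ 276 mm.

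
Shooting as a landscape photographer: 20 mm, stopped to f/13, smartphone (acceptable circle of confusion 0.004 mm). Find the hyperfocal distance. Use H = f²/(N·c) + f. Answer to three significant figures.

Hyperfocal distance H = f²/(N·c) + f = 20²/(13 × 0.004) + 20 = 400/0.052 + 20 ≈ 7712.3 mm ≈ 7.71 m.

7.71 m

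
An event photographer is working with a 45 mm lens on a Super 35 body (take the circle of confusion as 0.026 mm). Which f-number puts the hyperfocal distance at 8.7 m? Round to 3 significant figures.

Rearrange H = f²/(N·c) + f for N: N = f² / ((H − f)·c).
N = 45² / ((8700 − 45) × 0.026) = 2025 / 225.0 ≈ 9.

f/9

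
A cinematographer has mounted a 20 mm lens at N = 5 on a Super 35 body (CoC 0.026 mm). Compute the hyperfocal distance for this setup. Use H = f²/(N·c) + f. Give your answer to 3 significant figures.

Hyperfocal distance H = f²/(N·c) + f = 20²/(5 × 0.026) + 20 = 400/0.13 + 20 ≈ 3096.9 mm ≈ 3.10 m.

3.10 m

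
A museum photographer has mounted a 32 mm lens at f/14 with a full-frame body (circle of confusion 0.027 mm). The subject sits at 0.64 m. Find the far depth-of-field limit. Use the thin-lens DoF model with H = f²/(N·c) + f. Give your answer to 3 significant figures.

Hyperfocal distance H = f²/(N·c) + f = 32²/(14 × 0.027) + 32 = 1024/0.378 + 32 ≈ 2741.0 mm ≈ 2.741 m.
Far limit Df = s·(H − f)/(H − s) = 640 × (2741.0 − 32) / (2741.0 − 640) = 640 × 2709.0 / 2101.0 ≈ 825.21 mm ≈ 0.825 m.

0.825 m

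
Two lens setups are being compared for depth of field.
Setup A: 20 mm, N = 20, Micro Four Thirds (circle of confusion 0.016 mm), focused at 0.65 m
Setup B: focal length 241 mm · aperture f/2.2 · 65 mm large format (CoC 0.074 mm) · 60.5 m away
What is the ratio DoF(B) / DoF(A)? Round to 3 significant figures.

Setup A: H = 20²/(20×0.016) + 20 ≈ 1270.0 mm; DoF = Df − Dn = 1310.48 − 432.18 ≈ 878.30 mm.
Setup B: H = 241²/(2.2×0.074) + 241 ≈ 357003.9 mm; DoF = Df − Dn = 72796 − 51758 ≈ 21038 mm.
Ratio = 21038 / 878.30 ≈ 24.0.

24.0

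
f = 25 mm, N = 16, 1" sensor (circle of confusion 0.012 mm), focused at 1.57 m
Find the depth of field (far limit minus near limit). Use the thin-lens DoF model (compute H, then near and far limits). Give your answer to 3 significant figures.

Hyperfocal distance H = f²/(N·c) + f = 25²/(16 × 0.012) + 25 = 625/0.192 + 25 ≈ 3280.2 mm ≈ 3.280 m.
Near limit Dn = s·(H − f)/(H + s − 2f) = 1570 × (3280.2 − 25) / (3280.2 + 1570 − 2 × 25) = 1570 × 3255.2 / 4800.2 ≈ 1064.7 mm.
Far limit Df = s·(H − f)/(H − s) = 1570 × (3280.2 − 25) / (3280.2 − 1570) = 1570 × 3255.2 / 1710.2 ≈ 2988.3 mm.
Depth of field = Df − Dn = 2988.3 − 1064.7 ≈ 1923.6 mm ≈ 1.92 m.

1.92 m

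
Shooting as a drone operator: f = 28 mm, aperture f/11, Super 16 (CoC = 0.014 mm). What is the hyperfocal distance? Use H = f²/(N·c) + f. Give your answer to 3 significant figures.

Hyperfocal distance H = f²/(N·c) + f = 28²/(11 × 0.014) + 28 = 784/0.154 + 28 ≈ 5118.9 mm ≈ 5.12 m.

5.12 m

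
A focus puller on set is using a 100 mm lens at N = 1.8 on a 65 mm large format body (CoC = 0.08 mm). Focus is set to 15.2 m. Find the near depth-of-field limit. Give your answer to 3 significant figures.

12.5 m

Hyperfocal distance H = f²/(N·c) + f = 100²/(1.8 × 0.08) + 100 = 10000/0.144 + 100 ≈ 69544.4 mm ≈ 69.54 m.
Near limit Dn = s·(H − f)/(H + s − 2f) = 15200 × (69544.4 − 100) / (69544.4 + 15200 − 2 × 100) = 15200 × 69444.4 / 84544.4 ≈ 12485 mm ≈ 12.5 m.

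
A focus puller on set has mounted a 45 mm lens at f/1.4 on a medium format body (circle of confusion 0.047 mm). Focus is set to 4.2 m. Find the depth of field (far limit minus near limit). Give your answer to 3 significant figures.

1.16 m

Hyperfocal distance H = f²/(N·c) + f = 45²/(1.4 × 0.047) + 45 = 2025/0.0658 + 45 ≈ 30820.1 mm ≈ 30.82 m.
Near limit Dn = s·(H − f)/(H + s − 2f) = 4200 × (30820.1 − 45) / (30820.1 + 4200 − 2 × 45) = 4200 × 30775.1 / 34930.1 ≈ 3700.4 mm.
Far limit Df = s·(H − f)/(H − s) = 4200 × (30820.1 − 45) / (30820.1 − 4200) = 4200 × 30775.1 / 26620.1 ≈ 4855.6 mm.
Depth of field = Df − Dn = 4855.6 − 3700.4 ≈ 1155.2 mm ≈ 1.16 m.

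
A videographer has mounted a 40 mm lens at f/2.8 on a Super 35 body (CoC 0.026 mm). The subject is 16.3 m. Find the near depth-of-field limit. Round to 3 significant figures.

9.37 m

Hyperfocal distance H = f²/(N·c) + f = 40²/(2.8 × 0.026) + 40 = 1600/0.0728 + 40 ≈ 22018.0 mm ≈ 22.02 m.
Near limit Dn = s·(H − f)/(H + s − 2f) = 16300 × (22018.0 − 40) / (22018.0 + 16300 − 2 × 40) = 16300 × 21978.0 / 38238.0 ≈ 9368.7 mm ≈ 9.37 m.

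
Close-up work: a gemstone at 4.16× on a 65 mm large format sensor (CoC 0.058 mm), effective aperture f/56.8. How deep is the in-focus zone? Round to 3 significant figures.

0.381 mm

At magnification m, DoF ≈ 2·N_eff·c/m² = 2 × 56.8 × 0.058 / 4.16² = 6.589 / 17.31 ≈ 0.381 mm.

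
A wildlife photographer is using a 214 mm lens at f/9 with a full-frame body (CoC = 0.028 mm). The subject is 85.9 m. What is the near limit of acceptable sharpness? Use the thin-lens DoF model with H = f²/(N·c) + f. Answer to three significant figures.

58.4 m

Hyperfocal distance H = f²/(N·c) + f = 214²/(9 × 0.028) + 214 = 45796/0.252 + 214 ≈ 181944.2 mm ≈ 181.9 m.
Near limit Dn = s·(H − f)/(H + s − 2f) = 85900 × (181944.2 − 214) / (181944.2 + 85900 − 2 × 214) = 85900 × 181730.2 / 267416.2 ≈ 58376 mm ≈ 58.4 m.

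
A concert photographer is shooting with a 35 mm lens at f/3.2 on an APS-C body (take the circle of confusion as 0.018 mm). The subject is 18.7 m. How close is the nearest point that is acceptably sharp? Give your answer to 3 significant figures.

9.96 m

Hyperfocal distance H = f²/(N·c) + f = 35²/(3.2 × 0.018) + 35 = 1225/0.0576 + 35 ≈ 21302.4 mm ≈ 21.30 m.
Near limit Dn = s·(H − f)/(H + s − 2f) = 18700 × (21302.4 − 35) / (21302.4 + 18700 − 2 × 35) = 18700 × 21267.4 / 39932.4 ≈ 9959.3 mm ≈ 9.96 m.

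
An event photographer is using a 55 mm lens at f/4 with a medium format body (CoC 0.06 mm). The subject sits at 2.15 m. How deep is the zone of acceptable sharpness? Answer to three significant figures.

Hyperfocal distance H = f²/(N·c) + f = 55²/(4 × 0.06) + 55 = 3025/0.24 + 55 ≈ 12659.2 mm ≈ 12.66 m.
Near limit Dn = s·(H − f)/(H + s − 2f) = 2150 × (12659.2 − 55) / (12659.2 + 2150 − 2 × 55) = 2150 × 12604.2 / 14699.2 ≈ 1843.57 mm.
Far limit Df = s·(H − f)/(H − s) = 2150 × (12659.2 − 55) / (12659.2 − 2150) = 2150 × 12604.2 / 10509.2 ≈ 2578.60 mm.
Depth of field = Df − Dn = 2578.60 − 1843.57 ≈ 735.03 mm ≈ 0.735 m.

0.735 m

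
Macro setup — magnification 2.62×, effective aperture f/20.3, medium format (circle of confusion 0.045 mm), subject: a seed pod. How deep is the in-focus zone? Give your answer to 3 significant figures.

0.266 mm

At magnification m, DoF ≈ 2·N_eff·c/m² = 2 × 20.3 × 0.045 / 2.62² = 1.827 / 6.864 ≈ 0.266 mm.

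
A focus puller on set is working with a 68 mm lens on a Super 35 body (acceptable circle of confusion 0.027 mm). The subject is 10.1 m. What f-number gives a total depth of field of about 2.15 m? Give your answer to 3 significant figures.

Write h = H − f = f²/(N·c). The thin-lens limits are Dn = s·h/(h + (s−f)) and Df = s·h/(h − (s−f)), so DoF = Df − Dn = 2·s·(s−f)·h / (h² − (s−f)²).
That is a quadratic in h: DoF·h² − 2·s·(s−f)·h − DoF·(s−f)² = 0 ⇒ h = (s−f)·(s + √(s² + DoF²)) / DoF = 10032 × (10100 + √(10100² + 2150²)) / 2150 = 10032 × (10100 + 10326.3) / 2150 ≈ 95310 mm.
Then N = f²/(c·h) = 68² / (0.027 × 95310) = 4624 / 2573.4 ≈ 1.80.

f/1.80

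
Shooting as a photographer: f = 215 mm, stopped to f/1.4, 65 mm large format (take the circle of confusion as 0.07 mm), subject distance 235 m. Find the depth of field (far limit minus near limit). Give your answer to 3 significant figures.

311 m

Hyperfocal distance H = f²/(N·c) + f = 215²/(1.4 × 0.07) + 215 = 46225/0.098 + 215 ≈ 471898.7 mm ≈ 471.9 m.
Near limit Dn = s·(H − f)/(H + s − 2f) = 235000 × (471898.7 − 215) / (471898.7 + 235000 − 2 × 215) = 235000 × 471683.7 / 706468.7 ≈ 156901 mm.
Far limit Df = s·(H − f)/(H − s) = 235000 × (471898.7 − 215) / (471898.7 − 235000) = 235000 × 471683.7 / 236898.7 ≈ 467903 mm.
Depth of field = Df − Dn = 467903 − 156901 ≈ 311002 mm ≈ 311 m.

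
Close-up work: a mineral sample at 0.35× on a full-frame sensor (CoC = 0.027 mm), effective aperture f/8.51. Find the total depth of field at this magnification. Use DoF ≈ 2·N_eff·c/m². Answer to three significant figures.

At magnification m, DoF ≈ 2·N_eff·c/m² = 2 × 8.51 × 0.027 / 0.35² = 0.4595 / 0.1225 ≈ 3.75 mm.

3.75 mm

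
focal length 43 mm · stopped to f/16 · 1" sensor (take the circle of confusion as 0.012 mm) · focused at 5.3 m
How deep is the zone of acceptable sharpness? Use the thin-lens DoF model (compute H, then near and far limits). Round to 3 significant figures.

Hyperfocal distance H = f²/(N·c) + f = 43²/(16 × 0.012) + 43 = 1849/0.192 + 43 ≈ 9673.2 mm ≈ 9.673 m.
Near limit Dn = s·(H − f)/(H + s − 2f) = 5300 × (9673.2 − 43) / (9673.2 + 5300 − 2 × 43) = 5300 × 9630.2 / 14887.2 ≈ 3428.5 mm.
Far limit Df = s·(H − f)/(H − s) = 5300 × (9673.2 − 43) / (9673.2 − 5300) = 5300 × 9630.2 / 4373.2 ≈ 11671.1 mm.
Depth of field = Df − Dn = 11671.1 − 3428.5 ≈ 8242.6 mm ≈ 8.24 m.

8.24 m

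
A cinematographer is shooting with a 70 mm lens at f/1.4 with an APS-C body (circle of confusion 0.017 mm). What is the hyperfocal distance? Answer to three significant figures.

206 m

Hyperfocal distance H = f²/(N·c) + f = 70²/(1.4 × 0.017) + 70 = 4900/0.0238 + 70 ≈ 205952.4 mm ≈ 206 m.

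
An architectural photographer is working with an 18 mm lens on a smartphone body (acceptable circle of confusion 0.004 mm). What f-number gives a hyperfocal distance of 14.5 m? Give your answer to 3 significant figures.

Rearrange H = f²/(N·c) + f for N: N = f² / ((H − f)·c).
N = 18² / ((14500 − 18) × 0.004) = 324 / 57.93 ≈ 5.59.

f/5.59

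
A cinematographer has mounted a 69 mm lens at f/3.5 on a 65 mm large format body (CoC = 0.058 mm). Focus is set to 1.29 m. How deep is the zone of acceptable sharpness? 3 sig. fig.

135 mm

Hyperfocal distance H = f²/(N·c) + f = 69²/(3.5 × 0.058) + 69 = 4761/0.203 + 69 ≈ 23522.2 mm ≈ 23.52 m.
Near limit Dn = s·(H − f)/(H + s − 2f) = 1290 × (23522.2 − 69) / (23522.2 + 1290 − 2 × 69) = 1290 × 23453.2 / 24674.2 ≈ 1226.16 mm.
Far limit Df = s·(H − f)/(H − s) = 1290 × (23522.2 − 69) / (23522.2 − 1290) = 1290 × 23453.2 / 22232.2 ≈ 1360.85 mm.
Depth of field = Df − Dn = 1360.85 − 1226.16 ≈ 134.69 mm.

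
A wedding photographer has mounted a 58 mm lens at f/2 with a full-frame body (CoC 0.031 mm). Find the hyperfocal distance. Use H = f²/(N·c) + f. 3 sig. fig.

54.3 m

Hyperfocal distance H = f²/(N·c) + f = 58²/(2 × 0.031) + 58 = 3364/0.062 + 58 ≈ 54316.1 mm ≈ 54.3 m.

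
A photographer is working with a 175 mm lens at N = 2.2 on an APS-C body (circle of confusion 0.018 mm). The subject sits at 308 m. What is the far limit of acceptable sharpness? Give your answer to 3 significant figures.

Hyperfocal distance H = f²/(N·c) + f = 175²/(2.2 × 0.018) + 175 = 30625/0.0396 + 175 ≈ 773533.6 mm ≈ 773.5 m.
Far limit Df = s·(H − f)/(H − s) = 308000 × (773533.6 − 175) / (773533.6 − 308000) = 308000 × 773358.6 / 465533.6 ≈ 511659 mm ≈ 512 m.

512 m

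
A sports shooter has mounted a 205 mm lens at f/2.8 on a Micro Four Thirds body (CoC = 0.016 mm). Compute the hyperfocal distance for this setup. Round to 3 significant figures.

938 m

Hyperfocal distance H = f²/(N·c) + f = 205²/(2.8 × 0.016) + 205 = 42025/0.0448 + 205 ≈ 938263.0 mm ≈ 938 m.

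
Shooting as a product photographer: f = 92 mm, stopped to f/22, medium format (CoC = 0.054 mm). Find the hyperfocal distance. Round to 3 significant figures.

Hyperfocal distance H = f²/(N·c) + f = 92²/(22 × 0.054) + 92 = 8464/1.188 + 92 ≈ 7216.6 mm ≈ 7.22 m.

7.22 m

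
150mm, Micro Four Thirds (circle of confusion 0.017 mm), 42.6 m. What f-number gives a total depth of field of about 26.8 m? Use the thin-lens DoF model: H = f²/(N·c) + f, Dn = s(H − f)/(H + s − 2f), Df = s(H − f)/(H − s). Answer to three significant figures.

f/8.99

Write h = H − f = f²/(N·c). The thin-lens limits are Dn = s·h/(h + (s−f)) and Df = s·h/(h − (s−f)), so DoF = Df − Dn = 2·s·(s−f)·h / (h² − (s−f)²).
That is a quadratic in h: DoF·h² − 2·s·(s−f)·h − DoF·(s−f)² = 0 ⇒ h = (s−f)·(s + √(s² + DoF²)) / DoF = 42450 × (42600 + √(42600² + 26800²)) / 26800 = 42450 × (42600 + 50328.9) / 26800 ≈ 147195 mm.
Then N = f²/(c·h) = 150² / (0.017 × 147195) = 22500 / 2502.3 ≈ 8.99.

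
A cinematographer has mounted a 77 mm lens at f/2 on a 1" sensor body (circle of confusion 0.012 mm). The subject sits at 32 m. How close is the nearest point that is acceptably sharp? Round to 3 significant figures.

28.3 m

Hyperfocal distance H = f²/(N·c) + f = 77²/(2 × 0.012) + 77 = 5929/0.024 + 77 ≈ 247118.7 mm ≈ 247.1 m.
Near limit Dn = s·(H − f)/(H + s − 2f) = 32000 × (247118.7 − 77) / (247118.7 + 32000 − 2 × 77) = 32000 × 247041.7 / 278964.7 ≈ 28338 mm ≈ 28.3 m.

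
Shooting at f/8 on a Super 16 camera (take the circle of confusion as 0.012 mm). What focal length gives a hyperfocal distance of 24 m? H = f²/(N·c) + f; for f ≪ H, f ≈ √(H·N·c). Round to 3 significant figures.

48.0 mm

From H = f²/(N·c) + f, with f ≪ H: f ≈ √(H·N·c) = √(24000 × 8 × 0.012) = √2304.0 ≈ 48.00 mm.
The +f correction barely moves this — solving exactly, f² + N·c·f − N·c·H = 0 ⇒ f = (−N·c + √((N·c)² + 4·N·c·H))/2 = (−0.096 + √9216.0)/2 ≈ 47.952 mm, so f ≈ 48.0 mm.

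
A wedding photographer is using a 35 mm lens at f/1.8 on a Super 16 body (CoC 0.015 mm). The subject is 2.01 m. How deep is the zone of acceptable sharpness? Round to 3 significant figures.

175 mm

Hyperfocal distance H = f²/(N·c) + f = 35²/(1.8 × 0.015) + 35 = 1225/0.027 + 35 ≈ 45405.4 mm ≈ 45.41 m.
Near limit Dn = s·(H − f)/(H + s − 2f) = 2010 × (45405.4 − 35) / (45405.4 + 2010 − 2 × 35) = 2010 × 45370.4 / 47345.4 ≈ 1926.15 mm.
Far limit Df = s·(H − f)/(H − s) = 2010 × (45405.4 − 35) / (45405.4 − 2010) = 2010 × 45370.4 / 43395.4 ≈ 2101.48 mm.
Depth of field = Df − Dn = 2101.48 − 1926.15 ≈ 175.33 mm.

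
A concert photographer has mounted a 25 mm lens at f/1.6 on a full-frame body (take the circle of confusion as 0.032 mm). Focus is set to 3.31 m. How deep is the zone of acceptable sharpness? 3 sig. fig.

Hyperfocal distance H = f²/(N·c) + f = 25²/(1.6 × 0.032) + 25 = 625/0.0512 + 25 ≈ 12232.0 mm ≈ 12.23 m.
Near limit Dn = s·(H − f)/(H + s − 2f) = 3310 × (12232.0 − 25) / (12232.0 + 3310 − 2 × 25) = 3310 × 12207.0 / 15492.0 ≈ 2608.1 mm.
Far limit Df = s·(H − f)/(H − s) = 3310 × (12232.0 − 25) / (12232.0 − 3310) = 3310 × 12207.0 / 8922.0 ≈ 4528.7 mm.
Depth of field = Df − Dn = 4528.7 − 2608.1 ≈ 1920.6 mm ≈ 1.92 m.

1.92 m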